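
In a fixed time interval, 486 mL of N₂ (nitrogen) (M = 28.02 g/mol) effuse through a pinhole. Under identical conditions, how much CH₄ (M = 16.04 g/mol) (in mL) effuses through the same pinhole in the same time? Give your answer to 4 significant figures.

By Graham's law, rate_CH₄/rate_N₂ = √(M_N₂/M_CH₄) = √(28.02/16.04) = √1.747 = 1.322.
So the volume for CH₄ is 486 × 1.322 = 642.3 mL.

642.3 mL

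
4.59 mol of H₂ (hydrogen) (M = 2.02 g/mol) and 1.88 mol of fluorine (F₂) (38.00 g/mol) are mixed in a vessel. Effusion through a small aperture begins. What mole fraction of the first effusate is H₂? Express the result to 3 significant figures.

0.914

The effusion rate of species i is ∝ p_i/√M_i ∝ n_i/√M_i.
So x_H₂ in the escaping gas = (n_H₂/√M_H₂) / Σ(n_i/√M_i)
= (4.59/√2.02) / (4.59/√2.02 + 1.88/√38.00) = 3.230/(3.230 + 0.3050) = 0.914.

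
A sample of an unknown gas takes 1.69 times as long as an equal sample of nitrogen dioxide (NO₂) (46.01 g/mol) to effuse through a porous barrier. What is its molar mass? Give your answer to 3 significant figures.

131 g/mol

By Graham's law, t_X/t_NO₂ = √(M_X/M_NO₂).
1.69 = √(M_X/46.01)
M_X = 46.01 × 1.69² = 46.01 × 2.856 = 131 g/mol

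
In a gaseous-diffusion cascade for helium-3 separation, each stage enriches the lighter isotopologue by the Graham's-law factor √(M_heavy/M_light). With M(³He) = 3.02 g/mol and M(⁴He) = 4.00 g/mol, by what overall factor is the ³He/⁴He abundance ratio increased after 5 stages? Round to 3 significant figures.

2.02

The single-stage factor is √(M_heavy/M_light), so 5 stages give [√(4.00/3.02)]^5 = (4.00/3.02)^(5/2).
= 1.32450^(5/2) = 2.02.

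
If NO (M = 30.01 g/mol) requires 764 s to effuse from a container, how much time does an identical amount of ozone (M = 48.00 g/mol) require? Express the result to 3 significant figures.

Graham's law gives t_O₃/t_NO = √(M_O₃/M_NO) = √(48.00/30.01) = √1.599 = 1.265.
So the time for O₃ is 764 × 1.265 = 966 s.

966 s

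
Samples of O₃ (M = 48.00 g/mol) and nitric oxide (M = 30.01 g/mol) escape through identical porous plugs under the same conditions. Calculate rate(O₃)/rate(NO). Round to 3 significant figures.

Graham's law gives rate_O₃/rate_NO = √(M_NO/M_O₃) = √(30.01/48.00) = √0.6252 = 0.791.

0.791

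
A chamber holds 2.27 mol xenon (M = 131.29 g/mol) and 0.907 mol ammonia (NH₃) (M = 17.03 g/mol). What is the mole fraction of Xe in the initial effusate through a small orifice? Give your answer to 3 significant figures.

0.474

Effusion rate of each component ∝ n_i/√M_i (partial pressure × 1/√M).
x_Xe(eff) = (n_Xe/√M_Xe) / (n_Xe/√M_Xe + n_NH₃/√M_NH₃)
= (2.27/√131.29) / (2.27/√131.29 + 0.907/√17.03) = 0.1981/(0.1981 + 0.2198) = 0.474.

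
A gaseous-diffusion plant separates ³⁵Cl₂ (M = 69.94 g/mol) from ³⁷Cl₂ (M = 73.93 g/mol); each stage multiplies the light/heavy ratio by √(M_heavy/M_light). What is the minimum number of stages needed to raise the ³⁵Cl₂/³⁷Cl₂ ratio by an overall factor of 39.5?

Single-stage factor α = √(73.93/69.94), so ln α = ½ ln(1.05705) = 0.02774.
Need α^N ≥ 39.5 ⇒ N ≥ ln(39.5) / ln α = 3.676 / 0.02774 = 132.52.
So at least 133 stages are needed.

133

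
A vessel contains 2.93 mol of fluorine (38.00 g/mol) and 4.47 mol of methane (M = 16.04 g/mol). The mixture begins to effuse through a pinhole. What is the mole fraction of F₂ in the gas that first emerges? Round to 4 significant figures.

Rate_i ∝ x_i/√M_i (Graham's law weighted by mole fraction), so the effusate composition follows n_i/√M_i.
Mole fraction of F₂ in the effusate = (n_F₂/√M_F₂) / (n_F₂/√M_F₂ + n_CH₄/√M_CH₄)
= (2.93/√38.00) / (2.93/√38.00 + 4.47/√16.04) = 0.4753/(0.4753 + 1.116) = 0.2987.

0.2987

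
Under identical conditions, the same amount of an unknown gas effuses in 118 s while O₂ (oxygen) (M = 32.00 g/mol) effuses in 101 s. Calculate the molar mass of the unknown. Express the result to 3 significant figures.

By Graham's law, t_X/t_O₂ = √(M_X/M_O₂).
118/101 = 1.168 = √(M_X/32.00)
M_X = 32.00 × 1.168² = 32.00 × 1.365 = 43.7 g/mol

43.7 g/mol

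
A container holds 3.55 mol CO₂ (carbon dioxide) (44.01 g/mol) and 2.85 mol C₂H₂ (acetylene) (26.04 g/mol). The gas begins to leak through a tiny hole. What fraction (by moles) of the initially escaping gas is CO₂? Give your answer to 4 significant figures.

0.4893

The effusion rate of species i is ∝ p_i/√M_i ∝ n_i/√M_i.
So x_CO₂ in the escaping gas = (n_CO₂/√M_CO₂) / Σ(n_i/√M_i)
= (3.55/√44.01) / (3.55/√44.01 + 2.85/√26.04) = 0.5351/(0.5351 + 0.5585) = 0.4893.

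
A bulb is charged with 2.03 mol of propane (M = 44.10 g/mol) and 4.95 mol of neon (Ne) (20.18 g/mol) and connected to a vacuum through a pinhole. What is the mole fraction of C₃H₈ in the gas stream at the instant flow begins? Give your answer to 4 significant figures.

0.2172

Rate_i ∝ x_i/√M_i (Graham's law weighted by mole fraction), so the effusate composition follows n_i/√M_i.
So x_C₃H₈ in the escaping gas = (n_C₃H₈/√M_C₃H₈) / Σ(n_i/√M_i)
= (2.03/√44.10) / (2.03/√44.10 + 4.95/√20.18) = 0.3057/(0.3057 + 1.102) = 0.2172.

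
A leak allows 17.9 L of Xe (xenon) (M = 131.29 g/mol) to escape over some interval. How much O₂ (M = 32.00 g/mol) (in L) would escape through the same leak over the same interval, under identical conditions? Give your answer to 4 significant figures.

36.26 L

Since effusion rate ∝ 1/√M, rate_O₂/rate_Xe = √(M_Xe/M_O₂) = √(131.29/32.00) = √4.103 = 2.026.
So the volume for O₂ is 17.9 × 2.026 = 36.26 L.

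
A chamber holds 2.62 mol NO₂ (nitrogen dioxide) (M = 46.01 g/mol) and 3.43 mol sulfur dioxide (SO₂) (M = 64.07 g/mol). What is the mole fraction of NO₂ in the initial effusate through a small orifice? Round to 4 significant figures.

Effusion rate of each component ∝ n_i/√M_i (partial pressure × 1/√M).
Mole fraction of NO₂ in the effusate = (n_NO₂/√M_NO₂) / (n_NO₂/√M_NO₂ + n_SO₂/√M_SO₂)
= (2.62/√46.01) / (2.62/√46.01 + 3.43/√64.07) = 0.3863/(0.3863 + 0.4285) = 0.4741.

0.4741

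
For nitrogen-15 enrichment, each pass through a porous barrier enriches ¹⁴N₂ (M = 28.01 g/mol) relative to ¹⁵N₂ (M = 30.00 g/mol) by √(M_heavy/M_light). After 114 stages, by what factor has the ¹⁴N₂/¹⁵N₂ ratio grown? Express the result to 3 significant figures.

50.0

Each stage multiplies the ratio by α = √(30.00/28.01), so after 114 stages the overall factor is α^114 = (30.00/28.01)^(114/2).
= 1.07105^57 = 50.0.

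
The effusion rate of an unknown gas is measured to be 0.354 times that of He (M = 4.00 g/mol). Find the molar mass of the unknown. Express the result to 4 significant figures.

31.92 g/mol

From Graham's law, rate_X/rate_He = √(M_He/M_X).
0.354 = √(4.00/M_X)
M_X = 4.00 / 0.354² = 4.00 / 0.1253 = 31.92 g/mol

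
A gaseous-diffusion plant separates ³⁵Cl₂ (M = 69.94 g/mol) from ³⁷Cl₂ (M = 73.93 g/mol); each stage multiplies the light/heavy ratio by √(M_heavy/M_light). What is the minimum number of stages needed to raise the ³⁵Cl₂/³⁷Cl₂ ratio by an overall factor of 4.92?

With α = √(73.93/69.94) per stage, ln α = ½ ln(1.05705) = 0.02774.
Need α^N ≥ 4.92 ⇒ N ≥ ln(4.92) / ln α = 1.593 / 0.02774 = 57.44.
Minimum whole number of stages: N = 58.

58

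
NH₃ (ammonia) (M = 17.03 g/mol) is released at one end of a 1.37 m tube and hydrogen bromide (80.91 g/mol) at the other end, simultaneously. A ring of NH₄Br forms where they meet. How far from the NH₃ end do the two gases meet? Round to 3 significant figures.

Distances travelled in equal time are proportional to diffusion rates, so d_NH₃/d_HBr = √(M_HBr/M_NH₃) = √(80.91/17.03) = 2.180.
With d_NH₃ + d_HBr = 1.37 m, d_HBr = 1.37/(1 + 2.180) = 0.4309 m.
d_NH₃ = 1.37 − 0.4309 = 0.939 m.

0.939 m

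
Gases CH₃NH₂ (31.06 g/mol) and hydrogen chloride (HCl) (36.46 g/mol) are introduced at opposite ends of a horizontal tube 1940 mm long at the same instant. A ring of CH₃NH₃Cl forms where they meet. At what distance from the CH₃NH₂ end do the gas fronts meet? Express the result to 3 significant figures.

1010 mm

Distances travelled in equal time are proportional to diffusion rates, so d_CH₃NH₂/d_HCl = √(M_HCl/M_CH₃NH₂) = √(36.46/31.06) = 1.083.
With d_CH₃NH₂ + d_HCl = 1940 mm, d_HCl = 1940/(1 + 1.083) = 931.1 mm.
d_CH₃NH₂ = 1940 − 931.1 = 1010 mm.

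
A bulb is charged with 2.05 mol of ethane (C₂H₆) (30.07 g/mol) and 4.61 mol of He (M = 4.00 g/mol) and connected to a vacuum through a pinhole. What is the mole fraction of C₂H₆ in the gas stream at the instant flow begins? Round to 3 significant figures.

Each component's effusion rate ∝ (its partial pressure)·(1/√M) ∝ n_i/√M_i.
x_C₂H₆(eff) = (n_C₂H₆/√M_C₂H₆) / (n_C₂H₆/√M_C₂H₆ + n_He/√M_He)
= (2.05/√30.07) / (2.05/√30.07 + 4.61/√4.00) = 0.3738/(0.3738 + 2.305) = 0.140.

0.140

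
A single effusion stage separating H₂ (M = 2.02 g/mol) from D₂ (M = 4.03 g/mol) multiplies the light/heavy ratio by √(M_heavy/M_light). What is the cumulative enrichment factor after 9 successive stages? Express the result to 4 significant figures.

Each stage multiplies the ratio by α = √(4.03/2.02), so after 9 stages the overall factor is α^9 = (4.03/2.02)^(9/2).
= 1.99505^(9/2) = 22.38.

22.38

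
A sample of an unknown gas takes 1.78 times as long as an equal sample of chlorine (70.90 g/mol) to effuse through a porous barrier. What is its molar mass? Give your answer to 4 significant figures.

224.6 g/mol

Graham's law gives t_X/t_Cl₂ = √(M_X/M_Cl₂).
1.78 = √(M_X/70.90)
M_X = 70.90 × 1.78² = 70.90 × 3.168 = 224.6 g/mol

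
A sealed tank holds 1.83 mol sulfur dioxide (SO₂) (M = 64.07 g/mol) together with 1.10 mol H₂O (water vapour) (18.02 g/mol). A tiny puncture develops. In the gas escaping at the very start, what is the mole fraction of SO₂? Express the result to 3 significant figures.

0.469

Each component's effusion rate ∝ (its partial pressure)·(1/√M) ∝ n_i/√M_i.
Mole fraction of SO₂ in the effusate = (n_SO₂/√M_SO₂) / (n_SO₂/√M_SO₂ + n_H₂O/√M_H₂O)
= (1.83/√64.07) / (1.83/√64.07 + 1.10/√18.02) = 0.2286/(0.2286 + 0.2591) = 0.469.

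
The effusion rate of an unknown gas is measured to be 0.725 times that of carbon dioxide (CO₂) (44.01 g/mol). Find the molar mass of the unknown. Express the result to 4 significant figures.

By Graham's law, rate_X/rate_CO₂ = √(M_CO₂/M_X).
0.725 = √(44.01/M_X)
M_X = 44.01 / 0.725² = 44.01 / 0.5256 = 83.73 g/mol

83.73 g/mol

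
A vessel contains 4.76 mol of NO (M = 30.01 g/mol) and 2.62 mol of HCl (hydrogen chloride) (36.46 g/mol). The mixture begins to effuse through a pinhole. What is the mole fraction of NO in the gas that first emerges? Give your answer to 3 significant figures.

Rate_i ∝ x_i/√M_i (Graham's law weighted by mole fraction), so the effusate composition follows n_i/√M_i.
Mole fraction of NO in the effusate = (n_NO/√M_NO) / (n_NO/√M_NO + n_HCl/√M_HCl)
= (4.76/√30.01) / (4.76/√30.01 + 2.62/√36.46) = 0.8689/(0.8689 + 0.4339) = 0.667.

0.667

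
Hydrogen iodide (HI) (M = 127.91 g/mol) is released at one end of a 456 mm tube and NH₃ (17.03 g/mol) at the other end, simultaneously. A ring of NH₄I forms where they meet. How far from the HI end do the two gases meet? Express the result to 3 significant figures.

In equal time, each gas travels a distance ∝ its rate ∝ 1/√M, so d_HI/d_NH₃ = √(M_NH₃/M_HI) = √(17.03/127.91) = 0.3649.
With d_HI + d_NH₃ = 456 mm, d_NH₃ = 456/(1 + 0.3649) = 334.1 mm.
d_HI = 456 − 334.1 = 122 mm.

122 mm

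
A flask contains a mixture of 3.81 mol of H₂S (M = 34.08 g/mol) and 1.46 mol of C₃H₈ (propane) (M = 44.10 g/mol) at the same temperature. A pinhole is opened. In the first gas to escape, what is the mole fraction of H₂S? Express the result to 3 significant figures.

The effusion rate of species i is ∝ p_i/√M_i ∝ n_i/√M_i.
Mole fraction of H₂S in the effusate = (n_H₂S/√M_H₂S) / (n_H₂S/√M_H₂S + n_C₃H₈/√M_C₃H₈)
= (3.81/√34.08) / (3.81/√34.08 + 1.46/√44.10) = 0.6526/(0.6526 + 0.2199) = 0.748.

0.748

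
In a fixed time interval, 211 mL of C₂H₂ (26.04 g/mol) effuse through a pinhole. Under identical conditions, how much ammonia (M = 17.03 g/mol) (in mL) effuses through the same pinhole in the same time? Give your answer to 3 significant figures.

261 mL

From Graham's law, rate_NH₃/rate_C₂H₂ = √(M_C₂H₂/M_NH₃) = √(26.04/17.03) = √1.529 = 1.237.
So the volume for NH₃ is 211 × 1.237 = 261 mL.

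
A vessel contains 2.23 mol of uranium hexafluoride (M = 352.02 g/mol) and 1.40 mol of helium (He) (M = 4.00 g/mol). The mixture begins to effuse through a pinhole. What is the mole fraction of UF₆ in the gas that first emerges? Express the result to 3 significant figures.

0.145

The effusion rate of species i is ∝ p_i/√M_i ∝ n_i/√M_i.
Mole fraction of UF₆ in the effusate = (n_UF₆/√M_UF₆) / (n_UF₆/√M_UF₆ + n_He/√M_He)
= (2.23/√352.02) / (2.23/√352.02 + 1.40/√4.00) = 0.1189/(0.1189 + 0.7000) = 0.145.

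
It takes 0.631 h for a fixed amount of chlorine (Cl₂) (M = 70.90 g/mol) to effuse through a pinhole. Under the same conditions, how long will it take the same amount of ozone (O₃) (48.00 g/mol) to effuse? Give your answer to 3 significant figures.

From Graham's law, t_O₃/t_Cl₂ = √(M_O₃/M_Cl₂) = √(48.00/70.90) = √0.6770 = 0.8228.
So the time for O₃ is 0.631 × 0.8228 = 0.519 h.

0.519 h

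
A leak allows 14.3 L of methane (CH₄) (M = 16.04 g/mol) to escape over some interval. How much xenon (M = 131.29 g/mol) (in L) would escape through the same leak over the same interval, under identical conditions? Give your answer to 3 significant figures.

5.00 L

Using Graham's law: rate_Xe/rate_CH₄ = √(M_CH₄/M_Xe) = √(16.04/131.29) = √0.1222 = 0.3495.
So the volume for Xe is 14.3 × 0.3495 = 5.00 L.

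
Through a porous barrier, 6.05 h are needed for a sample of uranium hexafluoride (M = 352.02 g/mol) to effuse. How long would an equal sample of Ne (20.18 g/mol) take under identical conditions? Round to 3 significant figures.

1.45 h

Using Graham's law: t_Ne/t_UF₆ = √(M_Ne/M_UF₆) = √(20.18/352.02) = √0.05733 = 0.2394.
So the time for Ne is 6.05 × 0.2394 = 1.45 h.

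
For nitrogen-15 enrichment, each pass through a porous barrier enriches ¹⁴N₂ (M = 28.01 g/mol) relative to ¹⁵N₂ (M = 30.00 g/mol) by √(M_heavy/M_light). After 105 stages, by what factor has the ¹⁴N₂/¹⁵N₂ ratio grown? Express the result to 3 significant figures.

Each stage multiplies the ratio by α = √(30.00/28.01), so after 105 stages the overall factor is α^105 = (30.00/28.01)^(105/2).
= 1.07105^(105/2) = 36.7.

36.7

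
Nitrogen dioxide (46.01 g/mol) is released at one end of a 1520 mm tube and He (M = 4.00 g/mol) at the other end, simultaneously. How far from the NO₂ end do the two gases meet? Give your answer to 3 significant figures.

Distances travelled in equal time are proportional to diffusion rates, so d_NO₂/d_He = √(M_He/M_NO₂) = √(4.00/46.01) = 0.2949.
With d_NO₂ + d_He = 1520 mm, d_He = 1520/(1 + 0.2949) = 1174 mm.
d_NO₂ = 1520 − 1174 = 346 mm.

346 mm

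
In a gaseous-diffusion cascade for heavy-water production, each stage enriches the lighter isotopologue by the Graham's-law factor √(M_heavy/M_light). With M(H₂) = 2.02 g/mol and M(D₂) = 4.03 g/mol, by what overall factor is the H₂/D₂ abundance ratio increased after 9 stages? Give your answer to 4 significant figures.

22.38

The single-stage factor is √(M_heavy/M_light), so 9 stages give [√(4.03/2.02)]^9 = (4.03/2.02)^(9/2).
= 1.99505^(9/2) = 22.38.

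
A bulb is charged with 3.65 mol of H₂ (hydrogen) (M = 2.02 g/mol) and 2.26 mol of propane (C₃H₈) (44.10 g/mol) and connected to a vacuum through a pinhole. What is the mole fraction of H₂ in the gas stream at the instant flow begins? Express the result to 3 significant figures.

Rate_i ∝ x_i/√M_i (Graham's law weighted by mole fraction), so the effusate composition follows n_i/√M_i.
x_H₂(eff) = (n_H₂/√M_H₂) / (n_H₂/√M_H₂ + n_C₃H₈/√M_C₃H₈)
= (3.65/√2.02) / (3.65/√2.02 + 2.26/√44.10) = 2.568/(2.568 + 0.3403) = 0.883.

0.883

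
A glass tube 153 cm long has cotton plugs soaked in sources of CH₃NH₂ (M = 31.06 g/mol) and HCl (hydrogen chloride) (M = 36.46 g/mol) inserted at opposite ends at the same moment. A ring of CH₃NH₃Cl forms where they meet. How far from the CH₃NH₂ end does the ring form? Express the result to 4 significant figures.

Distances travelled in equal time are proportional to diffusion rates, so d_CH₃NH₂/d_HCl = √(M_HCl/M_CH₃NH₂) = √(36.46/31.06) = 1.083.
With d_CH₃NH₂ + d_HCl = 153 cm, d_HCl = 153/(1 + 1.083) = 73.44 cm.
d_CH₃NH₂ = 153 − 73.44 = 79.56 cm.

79.56 cm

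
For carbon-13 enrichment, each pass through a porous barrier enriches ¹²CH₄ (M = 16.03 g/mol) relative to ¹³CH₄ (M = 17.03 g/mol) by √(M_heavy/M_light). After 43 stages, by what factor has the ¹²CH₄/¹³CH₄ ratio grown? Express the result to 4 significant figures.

3.673

Overall factor = α^43 with α = √(17.03/16.03), i.e. (17.03/16.03)^(43/2).
= 1.06238^(43/2) = 3.673.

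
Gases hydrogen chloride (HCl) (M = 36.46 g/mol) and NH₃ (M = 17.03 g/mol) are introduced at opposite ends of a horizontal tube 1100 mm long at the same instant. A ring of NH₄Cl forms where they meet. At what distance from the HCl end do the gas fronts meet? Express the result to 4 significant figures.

Distances travelled in equal time are proportional to diffusion rates, so d_HCl/d_NH₃ = √(M_NH₃/M_HCl) = √(17.03/36.46) = 0.6834.
With d_HCl + d_NH₃ = 1100 mm, d_NH₃ = 1100/(1 + 0.6834) = 653.4 mm.
d_HCl = 1100 − 653.4 = 446.6 mm.

446.6 mm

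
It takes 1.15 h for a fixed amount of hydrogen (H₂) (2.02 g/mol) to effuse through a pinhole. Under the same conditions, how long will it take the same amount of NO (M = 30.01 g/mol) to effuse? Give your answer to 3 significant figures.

Since effusion rate ∝ 1/√M, t_NO/t_H₂ = √(M_NO/M_H₂) = √(30.01/2.02) = √14.86 = 3.854.
So the time for NO is 1.15 × 3.854 = 4.43 h.

4.43 h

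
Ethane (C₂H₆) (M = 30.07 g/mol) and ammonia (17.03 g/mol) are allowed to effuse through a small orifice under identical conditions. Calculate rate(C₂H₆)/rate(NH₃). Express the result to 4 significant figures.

Graham's law gives rate_C₂H₆/rate_NH₃ = √(M_NH₃/M_C₂H₆) = √(17.03/30.07) = √0.5663 = 0.7526.

0.7526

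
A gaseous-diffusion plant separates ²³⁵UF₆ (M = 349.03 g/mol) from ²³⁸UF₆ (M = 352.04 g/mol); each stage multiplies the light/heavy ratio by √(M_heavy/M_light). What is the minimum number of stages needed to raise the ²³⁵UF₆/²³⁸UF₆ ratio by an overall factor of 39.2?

855

Single-stage factor α = √(352.04/349.03), so ln α = ½ ln(1.00862) = 0.004293.
Need α^N ≥ 39.2 ⇒ N ≥ ln(39.2) / ln α = 3.669 / 0.004293 = 854.48.
Minimum whole number of stages: N = 855.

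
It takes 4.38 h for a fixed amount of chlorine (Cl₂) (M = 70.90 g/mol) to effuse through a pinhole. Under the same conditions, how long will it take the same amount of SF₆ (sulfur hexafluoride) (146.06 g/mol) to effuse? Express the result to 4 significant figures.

From Graham's law, t_SF₆/t_Cl₂ = √(M_SF₆/M_Cl₂) = √(146.06/70.90) = √2.060 = 1.435.
So the time for SF₆ is 4.38 × 1.435 = 6.287 h.

6.287 h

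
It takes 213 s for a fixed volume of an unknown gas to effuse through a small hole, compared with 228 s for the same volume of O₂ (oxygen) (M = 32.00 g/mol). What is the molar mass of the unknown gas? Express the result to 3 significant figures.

27.9 g/mol

By Graham's law, t_X/t_O₂ = √(M_X/M_O₂).
213/228 = 0.9342 = √(M_X/32.00)
M_X = 32.00 × 0.9342² = 32.00 × 0.8727 = 27.9 g/mol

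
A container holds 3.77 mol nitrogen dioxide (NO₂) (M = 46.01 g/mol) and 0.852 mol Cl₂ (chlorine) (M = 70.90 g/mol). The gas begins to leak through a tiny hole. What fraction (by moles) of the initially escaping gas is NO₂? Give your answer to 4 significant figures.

0.8460

Each component's effusion rate ∝ (its partial pressure)·(1/√M) ∝ n_i/√M_i.
x_NO₂(eff) = (n_NO₂/√M_NO₂) / (n_NO₂/√M_NO₂ + n_Cl₂/√M_Cl₂)
= (3.77/√46.01) / (3.77/√46.01 + 0.852/√70.90) = 0.5558/(0.5558 + 0.1012) = 0.8460.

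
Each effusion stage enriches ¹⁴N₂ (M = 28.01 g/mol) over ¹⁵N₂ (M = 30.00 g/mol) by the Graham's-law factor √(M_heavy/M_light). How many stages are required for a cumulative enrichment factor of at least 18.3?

Per stage α = (30.00/28.01)^(1/2) = 1.07105^0.5, giving ln α = 0.03432.
Need α^N ≥ 18.3 ⇒ N ≥ ln(18.3) / ln α = 2.907 / 0.03432 = 84.71.
Minimum whole number of stages: N = 85.

85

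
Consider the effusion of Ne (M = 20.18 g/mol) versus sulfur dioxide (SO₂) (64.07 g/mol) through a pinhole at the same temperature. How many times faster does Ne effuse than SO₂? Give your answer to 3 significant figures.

Using Graham's law: rate_Ne/rate_SO₂ = √(M_SO₂/M_Ne) = √(64.07/20.18) = √3.175 = 1.78.

1.78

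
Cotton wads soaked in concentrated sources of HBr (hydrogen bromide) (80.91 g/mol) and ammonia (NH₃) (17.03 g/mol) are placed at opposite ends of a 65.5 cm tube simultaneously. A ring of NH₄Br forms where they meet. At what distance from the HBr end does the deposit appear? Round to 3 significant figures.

20.6 cm

Graham's law gives d_HBr/d_NH₃ = rate_HBr/rate_NH₃ = √(M_NH₃/M_HBr) = √(17.03/80.91) = 0.4588.
With d_HBr + d_NH₃ = 65.5 cm, d_NH₃ = 65.5/(1 + 0.4588) = 44.90 cm.
d_HBr = 65.5 − 44.90 = 20.6 cm.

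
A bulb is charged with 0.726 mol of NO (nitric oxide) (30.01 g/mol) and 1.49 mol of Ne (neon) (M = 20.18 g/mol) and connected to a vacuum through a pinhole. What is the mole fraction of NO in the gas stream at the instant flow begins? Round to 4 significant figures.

0.2855

Rate_i ∝ x_i/√M_i (Graham's law weighted by mole fraction), so the effusate composition follows n_i/√M_i.
So x_NO in the escaping gas = (n_NO/√M_NO) / Σ(n_i/√M_i)
= (0.726/√30.01) / (0.726/√30.01 + 1.49/√20.18) = 0.1325/(0.1325 + 0.3317) = 0.2855.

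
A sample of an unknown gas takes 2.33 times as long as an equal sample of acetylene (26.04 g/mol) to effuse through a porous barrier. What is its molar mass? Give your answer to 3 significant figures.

141 g/mol

Since effusion rate ∝ 1/√M, t_X/t_C₂H₂ = √(M_X/M_C₂H₂).
2.33 = √(M_X/26.04)
M_X = 26.04 × 2.33² = 26.04 × 5.429 = 141 g/mol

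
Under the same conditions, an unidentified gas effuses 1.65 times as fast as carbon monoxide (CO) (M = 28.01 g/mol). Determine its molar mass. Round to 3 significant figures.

10.3 g/mol

From Graham's law, rate_X/rate_CO = √(M_CO/M_X).
1.65 = √(28.01/M_X)
M_X = 28.01 / 1.65² = 28.01 / 2.722 = 10.3 g/mol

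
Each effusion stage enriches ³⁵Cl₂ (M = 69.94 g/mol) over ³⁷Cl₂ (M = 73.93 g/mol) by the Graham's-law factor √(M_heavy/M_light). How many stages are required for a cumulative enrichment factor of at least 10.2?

84

Per stage α = (73.93/69.94)^(1/2) = 1.05705^0.5, giving ln α = 0.02774.
Need α^N ≥ 10.2 ⇒ N ≥ ln(10.2) / ln α = 2.322 / 0.02774 = 83.72.
So at least 84 stages are needed.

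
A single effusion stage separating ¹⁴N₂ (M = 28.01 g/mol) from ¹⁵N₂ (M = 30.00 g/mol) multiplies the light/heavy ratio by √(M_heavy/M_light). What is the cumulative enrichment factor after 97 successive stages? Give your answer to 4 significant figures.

27.91

Each stage multiplies the ratio by α = √(30.00/28.01), so after 97 stages the overall factor is α^97 = (30.00/28.01)^(97/2).
= 1.07105^(97/2) = 27.91.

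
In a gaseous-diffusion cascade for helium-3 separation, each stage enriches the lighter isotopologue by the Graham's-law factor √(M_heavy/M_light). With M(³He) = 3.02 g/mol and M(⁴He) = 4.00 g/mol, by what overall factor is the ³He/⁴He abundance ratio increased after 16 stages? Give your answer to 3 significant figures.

9.47

The single-stage factor is √(M_heavy/M_light), so 16 stages give [√(4.00/3.02)]^16 = (4.00/3.02)^(16/2).
= 1.32450^8 = 9.47.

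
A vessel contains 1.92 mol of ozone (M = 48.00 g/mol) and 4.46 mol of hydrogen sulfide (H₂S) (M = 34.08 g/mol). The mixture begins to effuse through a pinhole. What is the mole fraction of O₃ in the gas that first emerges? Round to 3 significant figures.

The effusion rate of species i is ∝ p_i/√M_i ∝ n_i/√M_i.
So x_O₃ in the escaping gas = (n_O₃/√M_O₃) / Σ(n_i/√M_i)
= (1.92/√48.00) / (1.92/√48.00 + 4.46/√34.08) = 0.2771/(0.2771 + 0.7640) = 0.266.

0.266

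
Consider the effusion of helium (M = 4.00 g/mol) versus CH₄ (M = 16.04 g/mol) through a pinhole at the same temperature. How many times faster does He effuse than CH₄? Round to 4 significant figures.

2.002

From Graham's law, rate_He/rate_CH₄ = √(M_CH₄/M_He) = √(16.04/4.00) = √4.010 = 2.002.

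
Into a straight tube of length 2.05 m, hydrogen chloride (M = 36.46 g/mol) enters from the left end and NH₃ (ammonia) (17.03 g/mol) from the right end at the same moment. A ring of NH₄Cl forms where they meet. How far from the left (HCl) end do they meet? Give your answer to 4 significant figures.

In equal time, each gas travels a distance ∝ its rate ∝ 1/√M, so d_HCl/d_NH₃ = √(M_NH₃/M_HCl) = √(17.03/36.46) = 0.6834.
With d_HCl + d_NH₃ = 2.05 m, d_NH₃ = 2.05/(1 + 0.6834) = 1.218 m.
d_HCl = 2.05 − 1.218 = 0.8323 m.

0.8323 m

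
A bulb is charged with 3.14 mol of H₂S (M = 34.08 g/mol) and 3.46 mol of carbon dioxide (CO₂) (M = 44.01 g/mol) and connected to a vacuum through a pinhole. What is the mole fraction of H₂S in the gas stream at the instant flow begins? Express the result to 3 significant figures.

Rate_i ∝ x_i/√M_i (Graham's law weighted by mole fraction), so the effusate composition follows n_i/√M_i.
Mole fraction of H₂S in the effusate = (n_H₂S/√M_H₂S) / (n_H₂S/√M_H₂S + n_CO₂/√M_CO₂)
= (3.14/√34.08) / (3.14/√34.08 + 3.46/√44.01) = 0.5379/(0.5379 + 0.5216) = 0.508.

0.508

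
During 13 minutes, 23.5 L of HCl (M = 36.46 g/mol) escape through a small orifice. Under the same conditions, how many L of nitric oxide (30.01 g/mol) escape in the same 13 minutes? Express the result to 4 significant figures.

By Graham's law, rate_NO/rate_HCl = √(M_HCl/M_NO) = √(36.46/30.01) = √1.215 = 1.102.
So the volume for NO is 23.5 × 1.102 = 25.90 L.

25.90 L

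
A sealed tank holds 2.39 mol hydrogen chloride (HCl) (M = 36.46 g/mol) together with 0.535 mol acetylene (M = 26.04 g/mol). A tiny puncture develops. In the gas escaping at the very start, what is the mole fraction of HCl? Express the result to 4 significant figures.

Rate_i ∝ x_i/√M_i (Graham's law weighted by mole fraction), so the effusate composition follows n_i/√M_i.
So x_HCl in the escaping gas = (n_HCl/√M_HCl) / Σ(n_i/√M_i)
= (2.39/√36.46) / (2.39/√36.46 + 0.535/√26.04) = 0.3958/(0.3958 + 0.1048) = 0.7906.

0.7906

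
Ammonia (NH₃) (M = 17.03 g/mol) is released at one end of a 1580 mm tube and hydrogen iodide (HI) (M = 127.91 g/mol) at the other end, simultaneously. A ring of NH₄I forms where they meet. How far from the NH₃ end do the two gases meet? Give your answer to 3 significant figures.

Graham's law gives d_NH₃/d_HI = rate_NH₃/rate_HI = √(M_HI/M_NH₃) = √(127.91/17.03) = 2.741.
With d_NH₃ + d_HI = 1580 mm, d_HI = 1580/(1 + 2.741) = 422.4 mm.
d_NH₃ = 1580 − 422.4 = 1160 mm.

1160 mm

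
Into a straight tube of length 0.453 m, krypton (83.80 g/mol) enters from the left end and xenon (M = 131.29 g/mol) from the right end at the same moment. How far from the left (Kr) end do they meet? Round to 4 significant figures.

Distances travelled in equal time are proportional to diffusion rates, so d_Kr/d_Xe = √(M_Xe/M_Kr) = √(131.29/83.80) = 1.252.
With d_Kr + d_Xe = 0.453 m, d_Xe = 0.453/(1 + 1.252) = 0.2012 m.
d_Kr = 0.453 − 0.2012 = 0.2518 m.

0.2518 m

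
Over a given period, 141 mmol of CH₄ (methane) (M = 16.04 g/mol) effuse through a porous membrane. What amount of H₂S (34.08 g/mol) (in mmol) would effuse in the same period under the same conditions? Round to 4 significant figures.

From Graham's law, rate_H₂S/rate_CH₄ = √(M_CH₄/M_H₂S) = √(16.04/34.08) = √0.4707 = 0.6860.
So the amount for H₂S is 141 × 0.6860 = 96.73 mmol.

96.73 mmol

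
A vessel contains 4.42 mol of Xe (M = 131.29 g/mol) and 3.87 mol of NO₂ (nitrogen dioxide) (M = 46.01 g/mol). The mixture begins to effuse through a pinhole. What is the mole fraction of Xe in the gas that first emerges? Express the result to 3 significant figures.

Effusion rate of each component ∝ n_i/√M_i (partial pressure × 1/√M).
Mole fraction of Xe in the effusate = (n_Xe/√M_Xe) / (n_Xe/√M_Xe + n_NO₂/√M_NO₂)
= (4.42/√131.29) / (4.42/√131.29 + 3.87/√46.01) = 0.3858/(0.3858 + 0.5705) = 0.403.

0.403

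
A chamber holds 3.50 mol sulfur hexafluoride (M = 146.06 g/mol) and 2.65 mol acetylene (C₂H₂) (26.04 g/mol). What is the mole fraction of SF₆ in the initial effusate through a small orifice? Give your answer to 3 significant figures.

0.358

The effusion rate of species i is ∝ p_i/√M_i ∝ n_i/√M_i.
So x_SF₆ in the escaping gas = (n_SF₆/√M_SF₆) / Σ(n_i/√M_i)
= (3.50/√146.06) / (3.50/√146.06 + 2.65/√26.04) = 0.2896/(0.2896 + 0.5193) = 0.358.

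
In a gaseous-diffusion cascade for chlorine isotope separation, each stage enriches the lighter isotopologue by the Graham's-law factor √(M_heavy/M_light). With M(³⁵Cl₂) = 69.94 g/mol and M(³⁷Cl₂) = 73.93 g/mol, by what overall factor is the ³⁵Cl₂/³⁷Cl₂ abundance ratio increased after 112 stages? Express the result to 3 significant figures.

22.4

After 112 stages the ratio has grown by (√(73.93/69.94))^112 = (73.93/69.94)^(112/2).
= 1.05705^56 = 22.4.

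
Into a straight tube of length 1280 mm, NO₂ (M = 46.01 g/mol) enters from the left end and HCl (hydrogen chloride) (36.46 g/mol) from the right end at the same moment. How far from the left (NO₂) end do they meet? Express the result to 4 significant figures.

602.8 mm

The fronts meet when d_NO₂ + d_HCl = L with d_NO₂/d_HCl = √(M_HCl/M_NO₂) (Graham's law). Here √(M_HCl/M_NO₂) = √(36.46/46.01) = 0.8902.
With d_NO₂ + d_HCl = 1280 mm, d_HCl = 1280/(1 + 0.8902) = 677.2 mm.
d_NO₂ = 1280 − 677.2 = 602.8 mm.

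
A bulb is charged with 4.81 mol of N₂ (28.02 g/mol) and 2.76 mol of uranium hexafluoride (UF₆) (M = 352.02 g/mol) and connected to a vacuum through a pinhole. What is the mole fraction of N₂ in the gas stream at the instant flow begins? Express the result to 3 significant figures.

0.861

Rate_i ∝ x_i/√M_i (Graham's law weighted by mole fraction), so the effusate composition follows n_i/√M_i.
So x_N₂ in the escaping gas = (n_N₂/√M_N₂) / Σ(n_i/√M_i)
= (4.81/√28.02) / (4.81/√28.02 + 2.76/√352.02) = 0.9087/(0.9087 + 0.1471) = 0.861.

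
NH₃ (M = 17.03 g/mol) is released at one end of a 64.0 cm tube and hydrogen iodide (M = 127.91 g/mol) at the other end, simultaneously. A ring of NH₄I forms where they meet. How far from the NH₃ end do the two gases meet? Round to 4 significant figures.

Distances travelled in equal time are proportional to diffusion rates, so d_NH₃/d_HI = √(M_HI/M_NH₃) = √(127.91/17.03) = 2.741.
With d_NH₃ + d_HI = 64.0 cm, d_HI = 64.0/(1 + 2.741) = 17.11 cm.
d_NH₃ = 64.0 − 17.11 = 46.89 cm.

46.89 cm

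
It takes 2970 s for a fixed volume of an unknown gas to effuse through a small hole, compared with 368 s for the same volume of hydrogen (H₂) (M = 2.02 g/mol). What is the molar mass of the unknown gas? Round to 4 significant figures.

131.6 g/mol

From Graham's law, t_X/t_H₂ = √(M_X/M_H₂).
2970/368 = 8.071 = √(M_X/2.02)
M_X = 2.02 × 8.071² = 2.02 × 65.14 = 131.6 g/mol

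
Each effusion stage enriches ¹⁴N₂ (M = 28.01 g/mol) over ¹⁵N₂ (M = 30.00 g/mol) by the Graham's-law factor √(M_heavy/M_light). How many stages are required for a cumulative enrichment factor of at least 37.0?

With α = √(30.00/28.01) per stage, ln α = ½ ln(1.07105) = 0.03432.
Need α^N ≥ 37.0 ⇒ N ≥ ln(37.0) / ln α = 3.611 / 0.03432 = 105.22.
So at least 106 stages are needed.

106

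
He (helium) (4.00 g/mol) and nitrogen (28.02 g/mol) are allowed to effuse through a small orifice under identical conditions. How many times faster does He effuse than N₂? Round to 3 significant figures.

By Graham's law, rate_He/rate_N₂ = √(M_N₂/M_He) = √(28.02/4.00) = √7.005 = 2.65.

2.65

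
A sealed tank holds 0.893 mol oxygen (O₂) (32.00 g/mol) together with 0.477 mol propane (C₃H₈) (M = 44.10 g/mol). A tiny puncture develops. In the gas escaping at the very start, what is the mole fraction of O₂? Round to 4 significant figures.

Each component's effusion rate ∝ (its partial pressure)·(1/√M) ∝ n_i/√M_i.
Mole fraction of O₂ in the effusate = (n_O₂/√M_O₂) / (n_O₂/√M_O₂ + n_C₃H₈/√M_C₃H₈)
= (0.893/√32.00) / (0.893/√32.00 + 0.477/√44.10) = 0.1579/(0.1579 + 0.07183) = 0.6873.

0.6873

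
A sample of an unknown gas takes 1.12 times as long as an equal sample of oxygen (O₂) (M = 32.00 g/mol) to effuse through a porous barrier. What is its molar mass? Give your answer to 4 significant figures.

40.14 g/mol

From Graham's law, t_X/t_O₂ = √(M_X/M_O₂).
1.12 = √(M_X/32.00)
M_X = 32.00 × 1.12² = 32.00 × 1.254 = 40.14 g/mol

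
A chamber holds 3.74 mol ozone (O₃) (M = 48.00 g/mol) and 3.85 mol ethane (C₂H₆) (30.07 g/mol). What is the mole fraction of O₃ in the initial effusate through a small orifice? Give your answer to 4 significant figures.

0.4347

Each component's effusion rate ∝ (its partial pressure)·(1/√M) ∝ n_i/√M_i.
x_O₃(eff) = (n_O₃/√M_O₃) / (n_O₃/√M_O₃ + n_C₂H₆/√M_C₂H₆)
= (3.74/√48.00) / (3.74/√48.00 + 3.85/√30.07) = 0.5398/(0.5398 + 0.7021) = 0.4347.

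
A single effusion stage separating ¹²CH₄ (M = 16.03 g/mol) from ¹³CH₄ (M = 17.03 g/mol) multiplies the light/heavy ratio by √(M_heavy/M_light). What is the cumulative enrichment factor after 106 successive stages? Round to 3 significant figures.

24.7

Each stage multiplies the ratio by α = √(17.03/16.03), so after 106 stages the overall factor is α^106 = (17.03/16.03)^(106/2).
= 1.06238^53 = 24.7.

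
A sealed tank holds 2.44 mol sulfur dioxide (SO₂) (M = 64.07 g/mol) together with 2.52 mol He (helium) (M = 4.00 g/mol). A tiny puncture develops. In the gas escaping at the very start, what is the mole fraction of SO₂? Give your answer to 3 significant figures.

Effusion rate of each component ∝ n_i/√M_i (partial pressure × 1/√M).
Mole fraction of SO₂ in the effusate = (n_SO₂/√M_SO₂) / (n_SO₂/√M_SO₂ + n_He/√M_He)
= (2.44/√64.07) / (2.44/√64.07 + 2.52/√4.00) = 0.3048/(0.3048 + 1.260) = 0.195.

0.195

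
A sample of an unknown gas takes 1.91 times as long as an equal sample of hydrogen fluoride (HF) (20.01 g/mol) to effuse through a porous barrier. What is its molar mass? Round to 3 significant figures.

Using Graham's law: t_X/t_HF = √(M_X/M_HF).
1.91 = √(M_X/20.01)
M_X = 20.01 × 1.91² = 20.01 × 3.648 = 73.0 g/mol

73.0 g/mol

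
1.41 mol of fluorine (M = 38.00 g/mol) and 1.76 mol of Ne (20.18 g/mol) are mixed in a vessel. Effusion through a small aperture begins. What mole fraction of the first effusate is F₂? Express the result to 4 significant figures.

0.3686

Rate_i ∝ x_i/√M_i (Graham's law weighted by mole fraction), so the effusate composition follows n_i/√M_i.
x_F₂(eff) = (n_F₂/√M_F₂) / (n_F₂/√M_F₂ + n_Ne/√M_Ne)
= (1.41/√38.00) / (1.41/√38.00 + 1.76/√20.18) = 0.2287/(0.2287 + 0.3918) = 0.3686.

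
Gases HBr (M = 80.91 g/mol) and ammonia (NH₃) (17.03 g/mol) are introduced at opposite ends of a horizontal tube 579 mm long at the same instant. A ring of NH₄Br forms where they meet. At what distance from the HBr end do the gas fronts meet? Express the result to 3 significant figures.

182 mm

Graham's law gives d_HBr/d_NH₃ = rate_HBr/rate_NH₃ = √(M_NH₃/M_HBr) = √(17.03/80.91) = 0.4588.
With d_HBr + d_NH₃ = 579 mm, d_NH₃ = 579/(1 + 0.4588) = 396.9 mm.
d_HBr = 579 − 396.9 = 182 mm.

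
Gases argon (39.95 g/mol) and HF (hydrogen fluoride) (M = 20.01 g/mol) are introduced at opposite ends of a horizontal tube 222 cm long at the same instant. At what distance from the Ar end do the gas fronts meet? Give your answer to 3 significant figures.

92.0 cm

Graham's law gives d_Ar/d_HF = rate_Ar/rate_HF = √(M_HF/M_Ar) = √(20.01/39.95) = 0.7077.
With d_Ar + d_HF = 222 cm, d_HF = 222/(1 + 0.7077) = 130.0 cm.
d_Ar = 222 − 130.0 = 92.0 cm.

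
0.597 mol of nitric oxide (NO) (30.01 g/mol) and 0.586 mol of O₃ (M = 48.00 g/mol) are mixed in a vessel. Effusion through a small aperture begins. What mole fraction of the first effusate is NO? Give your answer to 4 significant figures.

Each component's effusion rate ∝ (its partial pressure)·(1/√M) ∝ n_i/√M_i.
So x_NO in the escaping gas = (n_NO/√M_NO) / Σ(n_i/√M_i)
= (0.597/√30.01) / (0.597/√30.01 + 0.586/√48.00) = 0.1090/(0.1090 + 0.08458) = 0.5630.

0.5630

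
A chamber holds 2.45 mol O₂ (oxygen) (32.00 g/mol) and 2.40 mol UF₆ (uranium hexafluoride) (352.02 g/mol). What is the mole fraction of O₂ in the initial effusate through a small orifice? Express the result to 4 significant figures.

0.7720

The effusion rate of species i is ∝ p_i/√M_i ∝ n_i/√M_i.
So x_O₂ in the escaping gas = (n_O₂/√M_O₂) / Σ(n_i/√M_i)
= (2.45/√32.00) / (2.45/√32.00 + 2.40/√352.02) = 0.4331/(0.4331 + 0.1279) = 0.7720.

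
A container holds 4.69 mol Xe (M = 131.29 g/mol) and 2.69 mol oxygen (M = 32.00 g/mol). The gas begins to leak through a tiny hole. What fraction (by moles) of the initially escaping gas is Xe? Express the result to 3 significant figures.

The effusion rate of species i is ∝ p_i/√M_i ∝ n_i/√M_i.
x_Xe(eff) = (n_Xe/√M_Xe) / (n_Xe/√M_Xe + n_O₂/√M_O₂)
= (4.69/√131.29) / (4.69/√131.29 + 2.69/√32.00) = 0.4093/(0.4093 + 0.4755) = 0.463.

0.463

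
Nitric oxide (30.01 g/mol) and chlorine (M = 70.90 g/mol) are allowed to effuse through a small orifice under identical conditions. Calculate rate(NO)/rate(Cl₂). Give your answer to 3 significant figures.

1.54

Graham's law gives rate_NO/rate_Cl₂ = √(M_Cl₂/M_NO) = √(70.90/30.01) = √2.363 = 1.54.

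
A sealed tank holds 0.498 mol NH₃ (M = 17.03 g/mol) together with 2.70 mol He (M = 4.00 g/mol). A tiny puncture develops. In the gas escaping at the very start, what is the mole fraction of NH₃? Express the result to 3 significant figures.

Effusion rate of each component ∝ n_i/√M_i (partial pressure × 1/√M).
So x_NH₃ in the escaping gas = (n_NH₃/√M_NH₃) / Σ(n_i/√M_i)
= (0.498/√17.03) / (0.498/√17.03 + 2.70/√4.00) = 0.1207/(0.1207 + 1.350) = 0.0821.

0.0821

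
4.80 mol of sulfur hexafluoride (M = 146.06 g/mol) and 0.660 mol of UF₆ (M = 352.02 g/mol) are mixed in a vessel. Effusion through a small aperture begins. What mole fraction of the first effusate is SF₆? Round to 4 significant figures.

0.9186

The effusion rate of species i is ∝ p_i/√M_i ∝ n_i/√M_i.
Mole fraction of SF₆ in the effusate = (n_SF₆/√M_SF₆) / (n_SF₆/√M_SF₆ + n_UF₆/√M_UF₆)
= (4.80/√146.06) / (4.80/√146.06 + 0.660/√352.02) = 0.3972/(0.3972 + 0.03518) = 0.9186.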